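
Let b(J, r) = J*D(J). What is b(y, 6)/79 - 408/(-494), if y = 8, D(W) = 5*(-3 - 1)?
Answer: -23404/19513 ≈ -1.1994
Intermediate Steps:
D(W) = -20 (D(W) = 5*(-4) = -20)
b(J, r) = -20*J (b(J, r) = J*(-20) = -20*J)
b(y, 6)/79 - 408/(-494) = -20*8/79 - 408/(-494) = -160*1/79 - 408*(-1/494) = -160/79 + 204/247 = -23404/19513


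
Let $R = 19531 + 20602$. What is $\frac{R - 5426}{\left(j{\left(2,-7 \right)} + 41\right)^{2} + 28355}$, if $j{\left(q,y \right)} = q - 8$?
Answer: $\frac{11569}{9860} \approx 1.1733$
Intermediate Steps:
$j{\left(q,y \right)} = -8 + q$
$R = 40133$
$\frac{R - 5426}{\left(j{\left(2,-7 \right)} + 41\right)^{2} + 28355} = \frac{40133 - 5426}{\left(\left(-8 + 2\right) + 41\right)^{2} + 28355} = \frac{34707}{\left(-6 + 41\right)^{2} + 28355} = \frac{34707}{35^{2} + 28355} = \frac{34707}{1225 + 28355} = \frac{34707}{29580} = 34707 \cdot \frac{1}{29580} = \frac{11569}{9860}$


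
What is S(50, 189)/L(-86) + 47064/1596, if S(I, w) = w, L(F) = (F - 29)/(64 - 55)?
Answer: 224797/15295 ≈ 14.697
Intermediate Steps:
L(F) = -29/9 + F/9 (L(F) = (-29 + F)/9 = (-29 + F)*(1/9) = -29/9 + F/9)
S(50, 189)/L(-86) + 47064/1596 = 189/(-29/9 + (1/9)*(-86)) + 47064/1596 = 189/(-29/9 - 86/9) + 47064*(1/1596) = 189/(-115/9) + 3922/133 = 189*(-9/115) + 3922/133 = -1701/115 + 3922/133 = 224797/15295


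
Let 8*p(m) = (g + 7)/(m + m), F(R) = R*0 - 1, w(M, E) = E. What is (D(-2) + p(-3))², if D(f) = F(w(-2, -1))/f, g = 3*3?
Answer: 1/36 ≈ 0.027778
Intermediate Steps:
g = 9
F(R) = -1 (F(R) = 0 - 1 = -1)
p(m) = 1/m (p(m) = ((9 + 7)/(m + m))/8 = (16/((2*m)))/8 = (16*(1/(2*m)))/8 = (8/m)/8 = 1/m)
D(f) = -1/f
(D(-2) + p(-3))² = (-1/(-2) + 1/(-3))² = (-1*(-½) - ⅓)² = (½ - ⅓)² = (⅙)² = 1/36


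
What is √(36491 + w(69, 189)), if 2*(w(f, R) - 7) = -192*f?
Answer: √29874 ≈ 172.84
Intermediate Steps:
w(f, R) = 7 - 96*f (w(f, R) = 7 + (-192*f)/2 = 7 - 96*f)
√(36491 + w(69, 189)) = √(36491 + (7 - 96*69)) = √(36491 + (7 - 6624)) = √(36491 - 6617) = √29874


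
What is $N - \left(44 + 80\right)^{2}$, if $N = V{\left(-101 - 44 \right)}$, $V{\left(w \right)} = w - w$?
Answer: $-15376$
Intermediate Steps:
$V{\left(w \right)} = 0$
$N = 0$
$N - \left(44 + 80\right)^{2} = 0 - \left(44 + 80\right)^{2} = 0 - 124^{2} = 0 - 15376 = -15376$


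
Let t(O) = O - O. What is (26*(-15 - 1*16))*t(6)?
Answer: 0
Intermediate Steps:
t(O) = 0
(26*(-15 - 1*16))*t(6) = (26*(-15 - 1*16))*0 = (26*(-15 - 16))*0 = (26*(-31))*0 = -806*0 = 0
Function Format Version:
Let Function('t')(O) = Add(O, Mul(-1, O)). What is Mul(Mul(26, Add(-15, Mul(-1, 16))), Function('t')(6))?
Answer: 0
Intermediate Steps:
Function('t')(O) = 0
Mul(Mul(26, Add(-15, Mul(-1, 16))), Function('t')(6)) = Mul(Mul(26, Add(-15, Mul(-1, 16))), 0) = Mul(Mul(26, Add(-15, -16)), 0) = Mul(Mul(26, -31), 0) = Mul(-806, 0) = 0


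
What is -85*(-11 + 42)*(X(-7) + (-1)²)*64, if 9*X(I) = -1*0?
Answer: -168640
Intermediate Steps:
X(I) = 0 (X(I) = (-1*0)/9 = (⅑)*0 = 0)
-85*(-11 + 42)*(X(-7) + (-1)²)*64 = -85*(-11 + 42)*(0 + (-1)²)*64 = -2635*(0 + 1)*64 = -2635*64 = -168640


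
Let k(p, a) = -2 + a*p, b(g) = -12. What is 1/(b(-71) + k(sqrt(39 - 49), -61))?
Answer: I/(-14*I + 61*sqrt(10)) ≈ -0.00037427 + 0.0051569*I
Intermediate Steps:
1/(b(-71) + k(sqrt(39 - 49), -61)) = 1/(-12 + (-2 - 61*sqrt(39 - 49))) = 1/(-12 + (-2 - 61*I*sqrt(10))) = 1/(-14 - 61*I*sqrt(10))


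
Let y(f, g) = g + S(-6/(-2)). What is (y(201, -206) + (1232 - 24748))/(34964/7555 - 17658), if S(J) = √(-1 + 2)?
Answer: 179212155/133371226 ≈ 1.3437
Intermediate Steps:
S(J) = 1 (S(J) = √1 = 1)
y(f, g) = 1 + g (y(f, g) = g + 1 = 1 + g)
(y(201, -206) + (1232 - 24748))/(34964/7555 - 17658) = ((1 - 206) + (1232 - 24748))/(34964/7555 - 17658) = (-205 - 23516)/(34964*(1/7555) - 17658) = -23721/(34964/7555 - 17658) = -23721/(-133371226/7555) = -23721*(-7555/133371226) = 179212155/133371226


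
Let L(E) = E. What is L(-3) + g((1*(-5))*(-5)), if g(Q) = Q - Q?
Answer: -3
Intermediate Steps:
g(Q) = 0
L(-3) + g((1*(-5))*(-5)) = -3 + 0 = -3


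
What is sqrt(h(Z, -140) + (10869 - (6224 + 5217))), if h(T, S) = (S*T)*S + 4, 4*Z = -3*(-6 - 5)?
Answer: 2*sqrt(40283) ≈ 401.41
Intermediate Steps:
Z = 33/4 (Z = (-3*(-6 - 5))/4 = (-3*(-11))/4 = (1/4)*33 = 33/4 ≈ 8.2500)
h(T, S) = 4 + T*S**2 (h(T, S) = T*S**2 + 4 = 4 + T*S**2)
sqrt(h(Z, -140) + (10869 - (6224 + 5217))) = sqrt((4 + (33/4)*(-140)**2) + (10869 - (6224 + 5217))) = sqrt((4 + (33/4)*19600) + (10869 - 1*11441)) = sqrt((4 + 161700) + (10869 - 11441)) = sqrt(161704 - 572) = sqrt(161132) = 2*sqrt(40283)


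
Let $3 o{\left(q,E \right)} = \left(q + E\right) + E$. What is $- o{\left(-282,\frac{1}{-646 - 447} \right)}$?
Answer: $\frac{308228}{3279} \approx 94.001$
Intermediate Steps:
$o{\left(q,E \right)} = \frac{q}{3} + \frac{2 E}{3}$ ($o{\left(q,E \right)} = \frac{\left(q + E\right) + E}{3} = \frac{\left(E + q\right) + E}{3} = \frac{q + 2 E}{3} = \frac{q}{3} + \frac{2 E}{3}$)
$- o{\left(-282,\frac{1}{-646 - 447} \right)} = - (\frac{1}{3} \left(-282\right) + \frac{2}{3 \left(-646 - 447\right)}) = - (-94 + \frac{2}{3 \left(-646 - 447\right)}) = - (-94 + \frac{2}{3 \left(-1093\right)}) = - (-94 + \frac{2}{3} \left(- \frac{1}{1093}\right)) = - (-94 - \frac{2}{3279}) = \left(-1\right) \left(- \frac{308228}{3279}\right) = \frac{308228}{3279}$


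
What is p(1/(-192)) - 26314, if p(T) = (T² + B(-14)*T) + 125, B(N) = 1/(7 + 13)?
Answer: -4827156523/184320 ≈ -26189.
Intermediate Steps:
B(N) = 1/20
p(T) = 125 + T² + T/20 (p(T) = (T² + T/20) + 125 = 125 + T² + T/20)
p(1/(-192)) - 26314 = (125 + (1/(-192))² + (1/20)/(-192)) - 26314 = (125 + (-1/192)² + (1/20)*(-1/192)) - 26314 = (125 + 1/36864 - 1/3840) - 26314 = 23039957/184320 - 26314 = -4827156523/184320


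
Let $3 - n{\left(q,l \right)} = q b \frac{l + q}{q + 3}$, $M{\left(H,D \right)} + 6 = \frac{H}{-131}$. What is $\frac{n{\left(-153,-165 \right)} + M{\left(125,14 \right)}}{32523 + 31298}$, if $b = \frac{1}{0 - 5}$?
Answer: $- \frac{1127029}{1045068875} \approx -0.0010784$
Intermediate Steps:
$M{\left(H,D \right)} = -6 - \frac{H}{131}$ ($M{\left(H,D \right)} = -6 + \frac{H}{-131} = -6 + H \left(- \frac{1}{131}\right) = -6 - \frac{H}{131}$)
$b = - \frac{1}{5}$ ($b = \frac{1}{-5} = - \frac{1}{5} \approx -0.2$)
$n{\left(q,l \right)} = 3 + \frac{q \left(l + q\right)}{5 \left(3 + q\right)}$ ($n{\left(q,l \right)} = 3 - q \left(- \frac{1}{5}\right) \frac{l + q}{q + 3} = 3 - - \frac{q}{5} \frac{l + q}{3 + q} = 3 - - \frac{q \left(l + q\right)}{5 \left(3 + q\right)} = 3 + \frac{q \left(l + q\right)}{5 \left(3 + q\right)}$)
$\frac{n{\left(-153,-165 \right)} + M{\left(125,14 \right)}}{32523 + 31298} = \frac{\frac{45 + \left(-153\right)^{2} + 15 \left(-153\right) - -25245}{5 \left(3 - 153\right)} - \frac{911}{131}}{32523 + 31298} = \frac{\frac{45 + 23409 - 2295 + 25245}{5 \left(-150\right)} - \frac{911}{131}}{63821} = \left(\frac{1}{5} \left(- \frac{1}{150}\right) 46404 - \frac{911}{131}\right) \frac{1}{63821} = \left(- \frac{7734}{125} - \frac{911}{131}\right) \frac{1}{63821} = \left(- \frac{1127029}{16375}\right) \frac{1}{63821} = - \frac{1127029}{1045068875}$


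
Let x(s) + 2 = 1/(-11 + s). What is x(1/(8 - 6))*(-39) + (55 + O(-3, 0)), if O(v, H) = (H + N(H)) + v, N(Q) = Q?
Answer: 936/7 ≈ 133.71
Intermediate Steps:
x(s) = -2 + 1/(-11 + s)
O(v, H) = v + 2*H (O(v, H) = (H + H) + v = 2*H + v = v + 2*H)
x(1/(8 - 6))*(-39) + (55 + O(-3, 0)) = ((23 - 2/(8 - 6))/(-11 + 1/(8 - 6)))*(-39) + (55 + (-3 + 2*0)) = ((23 - 2/2)/(-11 + 1/2))*(-39) + (55 + (-3 + 0)) = ((23 - 2*1/2)/(-11 + 1/2))*(-39) + (55 - 3) = ((23 - 1)/(-21/2))*(-39) + 52 = -2/21*22*(-39) + 52 = -44/21*(-39) + 52 = 572/7 + 52 = 936/7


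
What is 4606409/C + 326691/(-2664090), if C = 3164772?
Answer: 16008526529/12010309740 ≈ 1.3329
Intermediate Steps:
4606409/C + 326691/(-2664090) = 4606409/3164772 + 326691/(-2664090) = 4606409*(1/3164772) + 326691*(-1/2664090) = 4606409/3164772 - 36299/296010 = 16008526529/12010309740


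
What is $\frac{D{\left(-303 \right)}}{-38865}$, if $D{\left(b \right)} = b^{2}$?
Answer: $- \frac{30603}{12955} \approx -2.3623$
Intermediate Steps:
$\frac{D{\left(-303 \right)}}{-38865} = \frac{\left(-303\right)^{2}}{-38865} = 91809 \left(- \frac{1}{38865}\right) = - \frac{30603}{12955}$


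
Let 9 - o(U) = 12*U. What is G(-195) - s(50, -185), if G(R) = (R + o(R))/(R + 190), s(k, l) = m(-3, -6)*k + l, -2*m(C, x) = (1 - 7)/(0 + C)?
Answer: -979/5 ≈ -195.80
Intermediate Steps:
m(C, x) = 3/C (m(C, x) = -(1 - 7)/(2*(0 + C)) = -(-3)/C = 3/C)
o(U) = 9 - 12*U
s(k, l) = l - k (s(k, l) = (3/(-3))*k + l = (3*(-1/3))*k + l = -k + l = l - k)
G(R) = (9 - 11*R)/(190 + R) (G(R) = (R + (9 - 12*R))/(R + 190) = (9 - 11*R)/(190 + R))
G(-195) - s(50, -185) = (9 - 11*(-195))/(190 - 195) - (-185 - 1*50) = (9 + 2145)/(-5) - (-185 - 50) = -1/5*2154 - 1*(-235) = -2154/5 + 235 = -979/5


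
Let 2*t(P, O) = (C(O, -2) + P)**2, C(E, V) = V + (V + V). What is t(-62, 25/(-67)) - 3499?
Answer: -1187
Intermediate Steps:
C(E, V) = 3*V (C(E, V) = V + 2*V = 3*V)
t(P, O) = (-6 + P)**2/2 (t(P, O) = (3*(-2) + P)**2/2 = (-6 + P)**2/2)
t(-62, 25/(-67)) - 3499 = (-6 - 62)**2/2 - 3499 = (1/2)*(-68)**2 - 3499 = (1/2)*4624 - 3499 = 2312 - 3499 = -1187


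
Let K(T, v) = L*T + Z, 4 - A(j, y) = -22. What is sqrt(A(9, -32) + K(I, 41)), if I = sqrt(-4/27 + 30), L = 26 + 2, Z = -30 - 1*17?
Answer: sqrt(-189 + 28*sqrt(2418))/3 ≈ 11.488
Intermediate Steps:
A(j, y) = 26 (A(j, y) = 4 - 1*(-22) = 4 + 22 = 26)
Z = -47 (Z = -30 - 17 = -47)
L = 28
I = sqrt(2418)/9 (I = sqrt(-4*1/27 + 30) = sqrt(-4/27 + 30) = sqrt(806/27) = sqrt(2418)/9 ≈ 5.4637)
K(T, v) = -47 + 28*T (K(T, v) = 28*T - 47 = -47 + 28*T)
sqrt(A(9, -32) + K(I, 41)) = sqrt(26 + (-47 + 28*(sqrt(2418)/9))) = sqrt(26 + (-47 + 28*sqrt(2418)/9)) = sqrt(-21 + 28*sqrt(2418)/9)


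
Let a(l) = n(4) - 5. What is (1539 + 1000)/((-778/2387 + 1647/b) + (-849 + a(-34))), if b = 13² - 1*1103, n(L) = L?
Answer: -5660593862/1899697341 ≈ -2.9797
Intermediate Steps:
b = -934 (b = 169 - 1103 = -934)
a(l) = -1 (a(l) = 4 - 5 = -1)
(1539 + 1000)/((-778/2387 + 1647/b) + (-849 + a(-34))) = (1539 + 1000)/((-778/2387 + 1647/(-934)) + (-849 - 1)) = 2539/((-778*1/2387 + 1647*(-1/934)) - 850) = 2539/((-778/2387 - 1647/934) - 850) = 2539/(-4658041/2229458 - 850) = 2539/(-1899697341/2229458) = 2539*(-2229458/1899697341) = -5660593862/1899697341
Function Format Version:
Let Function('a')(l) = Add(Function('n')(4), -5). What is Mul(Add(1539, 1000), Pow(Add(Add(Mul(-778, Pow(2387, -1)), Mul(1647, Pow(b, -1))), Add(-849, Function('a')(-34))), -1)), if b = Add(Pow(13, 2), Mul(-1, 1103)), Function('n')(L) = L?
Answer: Rational(-5660593862, 1899697341) ≈ -2.9797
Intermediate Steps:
b = -934 (b = Add(169, -1103) = -934)
Function('a')(l) = -1 (Function('a')(l) = Add(4, -5) = -1)
Mul(Add(1539, 1000), Pow(Add(Add(Mul(-778, Pow(2387, -1)), Mul(1647, Pow(b, -1))), Add(-849, Function('a')(-34))), -1)) = Mul(Add(1539, 1000), Pow(Add(Add(Mul(-778, Pow(2387, -1)), Mul(1647, Pow(-934, -1))), Add(-849, -1)), -1)) = Mul(2539, Pow(Add(Add(Mul(-778, Rational(1, 2387)), Mul(1647, Rational(-1, 934))), -850), -1)) = Mul(2539, Pow(Add(Add(Rational(-778, 2387), Rational(-1647, 934)), -850), -1)) = Mul(2539, Pow(Add(Rational(-4658041, 2229458), -850), -1)) = Mul(2539, Pow(Rational(-1899697341, 2229458), -1)) = Mul(2539, Rational(-2229458, 1899697341)) = Rational(-5660593862, 1899697341)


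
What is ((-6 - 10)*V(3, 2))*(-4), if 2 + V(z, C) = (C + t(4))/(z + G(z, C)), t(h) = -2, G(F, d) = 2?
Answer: -128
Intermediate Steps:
V(z, C) = -2 + (-2 + C)/(2 + z) (V(z, C) = -2 + (C - 2)/(z + 2) = -2 + (-2 + C)/(2 + z))
((-6 - 10)*V(3, 2))*(-4) = ((-6 - 10)*((-6 + 2 - 2*3)/(2 + 3)))*(-4) = -16*(-6 + 2 - 6)/5*(-4) = -16*(-10)/5*(-4) = -16*(-2)*(-4) = 32*(-4) = -128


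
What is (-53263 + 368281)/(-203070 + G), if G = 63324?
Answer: -52503/23291 ≈ -2.2542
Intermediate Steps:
(-53263 + 368281)/(-203070 + G) = (-53263 + 368281)/(-203070 + 63324) = 315018/(-139746) = 315018*(-1/139746) = -52503/23291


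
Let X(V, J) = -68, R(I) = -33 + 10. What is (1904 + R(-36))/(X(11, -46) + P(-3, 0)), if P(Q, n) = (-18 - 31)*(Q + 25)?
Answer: -627/382 ≈ -1.6414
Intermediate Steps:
R(I) = -23
P(Q, n) = -1225 - 49*Q (P(Q, n) = -49*(25 + Q) = -1225 - 49*Q)
(1904 + R(-36))/(X(11, -46) + P(-3, 0)) = (1904 - 23)/(-68 + (-1225 - 49*(-3))) = 1881/(-68 + (-1225 + 147)) = 1881/(-68 - 1078) = 1881/(-1146) = 1881*(-1/1146) = -627/382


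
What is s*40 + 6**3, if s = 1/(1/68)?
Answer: 2936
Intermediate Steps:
s = 68 (s = 1/(1/68) = 68)
s*40 + 6**3 = 68*40 + 6**3 = 2720 + 216 = 2936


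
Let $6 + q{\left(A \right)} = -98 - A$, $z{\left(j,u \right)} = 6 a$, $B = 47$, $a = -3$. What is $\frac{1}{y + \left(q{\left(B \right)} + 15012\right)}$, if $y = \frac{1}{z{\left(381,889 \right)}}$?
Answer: $\frac{18}{267497} \approx 6.7291 \cdot 10^{-5}$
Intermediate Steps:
$z{\left(j,u \right)} = -18$ ($z{\left(j,u \right)} = 6 \left(-3\right) = -18$)
$q{\left(A \right)} = -104 - A$ ($q{\left(A \right)} = -6 - \left(98 + A\right) = -104 - A$)
$y = - \frac{1}{18}$ ($y = \frac{1}{-18} = - \frac{1}{18} \approx -0.055556$)
$\frac{1}{y + \left(q{\left(B \right)} + 15012\right)} = \frac{1}{- \frac{1}{18} + \left(\left(-104 - 47\right) + 15012\right)} = \frac{1}{- \frac{1}{18} + \left(-151 + 15012\right)} = \frac{1}{- \frac{1}{18} + 14861} = \frac{1}{\frac{267497}{18}} = \frac{18}{267497}$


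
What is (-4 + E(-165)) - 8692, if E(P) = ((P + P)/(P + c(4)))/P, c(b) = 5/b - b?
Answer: -5835024/671 ≈ -8696.0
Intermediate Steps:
c(b) = -b + 5/b
E(P) = 2/(-11/4 + P) (E(P) = ((P + P)/(P + (-1*4 + 5/4)))/P = ((2*P)/(P + (-4 + 5*(1/4))))/P = ((2*P)/(P + (-4 + 5/4)))/P = ((2*P)/(P - 11/4))/P = ((2*P)/(-11/4 + P))/P = (2*P/(-11/4 + P))/P = 2/(-11/4 + P))
(-4 + E(-165)) - 8692 = (-4 + 8/(-11 + 4*(-165))) - 8692 = (-4 + 8/(-11 - 660)) - 8692 = (-4 + 8/(-671)) - 8692 = (-4 + 8*(-1/671)) - 8692 = (-4 - 8/671) - 8692 = -2692/671 - 8692 = -5835024/671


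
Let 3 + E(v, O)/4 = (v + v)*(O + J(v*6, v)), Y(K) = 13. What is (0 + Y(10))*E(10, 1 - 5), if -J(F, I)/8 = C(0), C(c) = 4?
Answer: -37596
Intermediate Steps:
J(F, I) = -32 (J(F, I) = -8*4 = -32)
E(v, O) = -12 + 8*v*(-32 + O) (E(v, O) = -12 + 4*((v + v)*(O - 32)) = -12 + 4*((2*v)*(-32 + O)) = -12 + 4*(2*v*(-32 + O)) = -12 + 8*v*(-32 + O))
(0 + Y(10))*E(10, 1 - 5) = (0 + 13)*(-12 - 256*10 + 8*(1 - 5)*10) = 13*(-12 - 2560 + 8*(-4)*10) = 13*(-12 - 2560 - 320) = 13*(-2892) = -37596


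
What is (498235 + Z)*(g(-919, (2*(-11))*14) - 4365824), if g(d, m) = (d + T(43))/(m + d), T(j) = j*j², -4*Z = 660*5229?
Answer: 650958055684600/409 ≈ 1.5916e+12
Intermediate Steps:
Z = -862785 (Z = -165*5229 = -¼*3451140 = -862785)
T(j) = j³
g(d, m) = (79507 + d)/(d + m) (g(d, m) = (d + 43³)/(m + d) = (d + 79507)/(d + m) = (79507 + d)/(d + m))
(498235 + Z)*(g(-919, (2*(-11))*14) - 4365824) = (498235 - 862785)*((79507 - 919)/(-919 + (2*(-11))*14) - 4365824) = -364550*(78588/(-919 - 22*14) - 4365824) = -364550*(78588/(-919 - 308) - 4365824) = -364550*(78588/(-1227) - 4365824) = -364550*(-1/1227*78588 - 4365824) = -364550*(-26196/409 - 4365824) = -364550*(-1785648212/409) = 650958055684600/409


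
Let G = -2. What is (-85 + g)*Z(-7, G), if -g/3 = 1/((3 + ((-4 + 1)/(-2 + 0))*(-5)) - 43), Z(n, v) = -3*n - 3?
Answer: -145242/95 ≈ -1528.9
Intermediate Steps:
Z(n, v) = -3 - 3*n
g = 6/95 (g = -3/((3 + ((-4 + 1)/(-2 + 0))*(-5)) - 43) = -3/((3 - 3/(-2)*(-5)) - 43) = -3/((3 - 3*(-1/2)*(-5)) - 43) = -3/((3 + (3/2)*(-5)) - 43) = -3/((3 - 15/2) - 43) = -3/(-9/2 - 43) = -3/(-95/2) = -3*(-2/95) = 6/95 ≈ 0.063158)
(-85 + g)*Z(-7, G) = (-85 + 6/95)*(-3 - 3*(-7)) = -8069*(-3 + 21)/95 = -8069/95*18 = -145242/95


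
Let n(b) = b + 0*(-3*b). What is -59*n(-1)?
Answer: 59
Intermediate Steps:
n(b) = b (n(b) = b + 0 = b)
-59*n(-1) = -59*(-1) = 59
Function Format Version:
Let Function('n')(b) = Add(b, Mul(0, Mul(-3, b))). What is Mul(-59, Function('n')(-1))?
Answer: 59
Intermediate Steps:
Function('n')(b) = b (Function('n')(b) = Add(b, 0) = b)
Mul(-59, Function('n')(-1)) = Mul(-59, -1) = 59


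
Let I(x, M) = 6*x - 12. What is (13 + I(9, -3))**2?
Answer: 3025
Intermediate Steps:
I(x, M) = -12 + 6*x
(13 + I(9, -3))**2 = (13 + (-12 + 6*9))**2 = (13 + (-12 + 54))**2 = (13 + 42)**2 = 55**2 = 3025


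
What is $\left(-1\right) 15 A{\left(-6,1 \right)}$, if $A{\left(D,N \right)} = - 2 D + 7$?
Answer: $-285$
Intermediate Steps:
$A{\left(D,N \right)} = 7 - 2 D$
$\left(-1\right) 15 A{\left(-6,1 \right)} = \left(-1\right) 15 \left(7 - -12\right) = - 15 \left(7 + 12\right) = \left(-15\right) 19 = -285$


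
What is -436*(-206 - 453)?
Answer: 287324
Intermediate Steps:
-436*(-206 - 453) = -436*(-659) = 287324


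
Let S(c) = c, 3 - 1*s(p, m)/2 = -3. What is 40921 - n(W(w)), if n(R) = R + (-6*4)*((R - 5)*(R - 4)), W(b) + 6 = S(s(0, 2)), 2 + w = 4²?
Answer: 40963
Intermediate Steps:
w = 14 (w = -2 + 4² = -2 + 16 = 14)
s(p, m) = 12 (s(p, m) = 6 - 2*(-3) = 6 + 6 = 12)
W(b) = 6 (W(b) = -6 + 12 = 6)
n(R) = R - 24*(-5 + R)*(-4 + R)
40921 - n(W(w)) = 40921 - (-480 - 24*6² + 217*6) = 40921 - (-480 - 24*36 + 1302) = 40921 - (-480 - 864 + 1302) = 40921 - 1*(-42) = 40921 + 42 = 40963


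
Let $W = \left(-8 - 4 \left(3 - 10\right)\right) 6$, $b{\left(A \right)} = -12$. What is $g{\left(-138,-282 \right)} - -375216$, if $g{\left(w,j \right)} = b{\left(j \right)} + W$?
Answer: $375324$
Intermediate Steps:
$W = 120$ ($W = \left(-8 - 4 \left(3 - 10\right)\right) 6 = \left(-8 - -28\right) 6 = \left(-8 + 28\right) 6 = 20 \cdot 6 = 120$)
$g{\left(w,j \right)} = 108$ ($g{\left(w,j \right)} = -12 + 120 = 108$)
$g{\left(-138,-282 \right)} - -375216 = 108 - -375216 = 108 + 375216 = 375324$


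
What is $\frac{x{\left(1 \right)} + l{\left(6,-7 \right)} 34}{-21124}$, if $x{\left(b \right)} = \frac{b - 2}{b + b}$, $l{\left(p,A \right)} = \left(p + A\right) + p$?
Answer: $- \frac{339}{42248} \approx -0.0080241$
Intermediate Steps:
$l{\left(p,A \right)} = A + 2 p$ ($l{\left(p,A \right)} = \left(A + p\right) + p = A + 2 p$)
$x{\left(b \right)} = \frac{-2 + b}{2 b}$
$\frac{x{\left(1 \right)} + l{\left(6,-7 \right)} 34}{-21124} = \frac{\frac{-2 + 1}{2 \cdot 1} + \left(-7 + 2 \cdot 6\right) 34}{-21124} = \left(\frac{1}{2} \cdot 1 \left(-1\right) + \left(-7 + 12\right) 34\right) \left(- \frac{1}{21124}\right) = \left(- \frac{1}{2} + 5 \cdot 34\right) \left(- \frac{1}{21124}\right) = \left(- \frac{1}{2} + 170\right) \left(- \frac{1}{21124}\right) = \frac{339}{2} \left(- \frac{1}{21124}\right) = - \frac{339}{42248}$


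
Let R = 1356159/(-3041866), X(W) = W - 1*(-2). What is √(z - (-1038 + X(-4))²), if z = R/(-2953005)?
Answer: I*√80139627738906048822601104770/272201379010 ≈ 1040.0*I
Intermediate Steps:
X(W) = 2 + W (X(W) = W + 2 = 2 + W)
R = -1356159/3041866 (R = 1356159*(-1/3041866) = -1356159/3041866 ≈ -0.44583)
z = 452053/2994215169110 (z = -1356159/3041866/(-2953005) = -1356159/3041866*(-1/2953005) = 452053/2994215169110 ≈ 1.5098e-7)
√(z - (-1038 + X(-4))²) = √(452053/2994215169110 - (-1038 + (2 - 4))²) = √(452053/2994215169110 - (-1038 - 2)²) = √(452053/2994215169110 - 1*(-1040)²) = √(452053/2994215169110 - 1*1081600) = √(452053/2994215169110 - 1081600) = √(-3238543126908923947/2994215169110) = I*√80139627738906048822601104770/272201379010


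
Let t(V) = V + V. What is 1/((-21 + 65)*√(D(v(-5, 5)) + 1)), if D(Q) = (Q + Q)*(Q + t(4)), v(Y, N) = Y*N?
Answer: √851/37444 ≈ 0.00077908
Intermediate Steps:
t(V) = 2*V
v(Y, N) = N*Y
D(Q) = 2*Q*(8 + Q) (D(Q) = (Q + Q)*(Q + 2*4) = (2*Q)*(Q + 8) = (2*Q)*(8 + Q) = 2*Q*(8 + Q))
1/((-21 + 65)*√(D(v(-5, 5)) + 1)) = 1/((-21 + 65)*√(2*(5*(-5))*(8 + 5*(-5)) + 1)) = 1/(44*√(2*(-25)*(8 - 25) + 1)) = 1/(44*√(2*(-25)*(-17) + 1)) = 1/(44*√(850 + 1)) = 1/(44*√851) = √851/37444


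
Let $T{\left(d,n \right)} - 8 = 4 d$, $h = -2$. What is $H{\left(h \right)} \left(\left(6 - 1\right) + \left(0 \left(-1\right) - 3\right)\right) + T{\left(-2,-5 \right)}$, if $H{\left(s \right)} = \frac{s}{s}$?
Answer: $2$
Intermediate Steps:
$H{\left(s \right)} = 1$
$T{\left(d,n \right)} = 8 + 4 d$
$H{\left(h \right)} \left(\left(6 - 1\right) + \left(0 \left(-1\right) - 3\right)\right) + T{\left(-2,-5 \right)} = 1 \left(\left(6 - 1\right) + \left(0 \left(-1\right) - 3\right)\right) + \left(8 + 4 \left(-2\right)\right) = 1 \left(5 + \left(0 - 3\right)\right) + \left(8 - 8\right) = 1 \left(5 - 3\right) + 0 = 1 \cdot 2 + 0 = 2 + 0 = 2$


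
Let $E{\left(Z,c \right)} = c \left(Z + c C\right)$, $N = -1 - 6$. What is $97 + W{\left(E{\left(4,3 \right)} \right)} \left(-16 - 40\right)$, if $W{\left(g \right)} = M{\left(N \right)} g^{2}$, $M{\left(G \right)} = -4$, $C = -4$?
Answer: $129121$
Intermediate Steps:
$N = -7$ ($N = -1 - 6 = -7$)
$E{\left(Z,c \right)} = c \left(Z - 4 c\right)$ ($E{\left(Z,c \right)} = c \left(Z + c \left(-4\right)\right) = c \left(Z - 4 c\right)$)
$W{\left(g \right)} = - 4 g^{2}$
$97 + W{\left(E{\left(4,3 \right)} \right)} \left(-16 - 40\right) = 97 + - 4 \left(3 \left(4 - 12\right)\right)^{2} \left(-16 - 40\right) = 97 + - 4 \left(3 \left(4 - 12\right)\right)^{2} \left(-56\right) = 97 + - 4 \left(3 \left(-8\right)\right)^{2} \left(-56\right) = 97 + - 4 \left(-24\right)^{2} \left(-56\right) = 97 + \left(-4\right) 576 \left(-56\right) = 97 - -129024 = 97 + 129024 = 129121$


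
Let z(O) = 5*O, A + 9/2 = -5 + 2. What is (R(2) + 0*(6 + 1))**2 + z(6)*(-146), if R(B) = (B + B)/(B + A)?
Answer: -529916/121 ≈ -4379.5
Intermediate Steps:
A = -15/2 (A = -9/2 + (-5 + 2) = -9/2 - 3 = -15/2 ≈ -7.5000)
R(B) = 2*B/(-15/2 + B) (R(B) = (B + B)/(B - 15/2) = (2*B)/(-15/2 + B) = 2*B/(-15/2 + B))
(R(2) + 0*(6 + 1))**2 + z(6)*(-146) = (4*2/(-15 + 2*2) + 0*(6 + 1))**2 + (5*6)*(-146) = (4*2/(-15 + 4) + 0*7)**2 + 30*(-146) = (4*2/(-11) + 0)**2 - 4380 = (4*2*(-1/11) + 0)**2 - 4380 = (-8/11 + 0)**2 - 4380 = (-8/11)**2 - 4380 = 64/121 - 4380 = -529916/121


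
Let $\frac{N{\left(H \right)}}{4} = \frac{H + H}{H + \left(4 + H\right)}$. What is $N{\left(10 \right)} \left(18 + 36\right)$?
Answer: $180$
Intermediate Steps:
$N{\left(H \right)} = \frac{8 H}{4 + 2 H}$ ($N{\left(H \right)} = 4 \frac{H + H}{H + \left(4 + H\right)} = 4 \frac{2 H}{4 + 2 H} = \frac{8 H}{4 + 2 H}$)
$N{\left(10 \right)} \left(18 + 36\right) = 4 \cdot 10 \frac{1}{2 + 10} \left(18 + 36\right) = 4 \cdot 10 \cdot \frac{1}{12} \cdot 54 = \frac{10}{3} \cdot 54 = 180$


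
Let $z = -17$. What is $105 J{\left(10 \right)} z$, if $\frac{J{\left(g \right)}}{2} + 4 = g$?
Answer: $-21420$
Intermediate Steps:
$J{\left(g \right)} = -8 + 2 g$
$105 J{\left(10 \right)} z = 105 \left(-8 + 2 \cdot 10\right) \left(-17\right) = 105 \left(-8 + 20\right) \left(-17\right) = 105 \cdot 12 \left(-17\right) = 1260 \left(-17\right) = -21420$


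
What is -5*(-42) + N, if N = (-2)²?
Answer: 214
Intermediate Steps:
N = 4
-5*(-42) + N = -5*(-42) + 4 = 210 + 4 = 214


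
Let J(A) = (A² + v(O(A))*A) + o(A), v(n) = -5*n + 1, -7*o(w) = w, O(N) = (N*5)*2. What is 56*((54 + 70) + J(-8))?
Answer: -169056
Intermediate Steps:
O(N) = 10*N (O(N) = (5*N)*2 = 10*N)
o(w) = -w/7
v(n) = 1 - 5*n
J(A) = A² - A/7 + A*(1 - 50*A) (J(A) = (A² + (1 - 50*A)*A) - A/7 = (A² + A*(1 - 50*A)) - A/7 = A² - A/7 + A*(1 - 50*A))
56*((54 + 70) + J(-8)) = 56*((54 + 70) + (⅐)*(-8)*(6 - 343*(-8))) = 56*(124 + (⅐)*(-8)*(6 + 2744)) = 56*(124 + (⅐)*(-8)*2750) = 56*(124 - 22000/7) = 56*(-21132/7) = -169056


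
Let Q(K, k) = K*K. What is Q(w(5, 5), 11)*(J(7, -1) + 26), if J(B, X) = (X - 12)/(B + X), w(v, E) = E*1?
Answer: 3575/6 ≈ 595.83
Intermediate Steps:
w(v, E) = E
J(B, X) = (-12 + X)/(B + X)
Q(K, k) = K**2
Q(w(5, 5), 11)*(J(7, -1) + 26) = 5**2*((-12 - 1)/(7 - 1) + 26) = 25*(-13/6 + 26) = 25*(143/6) = 3575/6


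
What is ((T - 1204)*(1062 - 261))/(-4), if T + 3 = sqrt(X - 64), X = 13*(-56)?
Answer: 966807/4 - 2403*I*sqrt(22)/2 ≈ 2.417e+5 - 5635.5*I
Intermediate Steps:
X = -728
T = -3 + 6*I*sqrt(22) (T = -3 + sqrt(-728 - 64) = -3 + sqrt(-792) = -3 + 6*I*sqrt(22) ≈ -3.0 + 28.142*I)
((T - 1204)*(1062 - 261))/(-4) = (((-3 + 6*I*sqrt(22)) - 1204)*(1062 - 261))/(-4) = ((-1207 + 6*I*sqrt(22))*801)*(-1/4) = (-966807 + 4806*I*sqrt(22))*(-1/4) = 966807/4 - 2403*I*sqrt(22)/2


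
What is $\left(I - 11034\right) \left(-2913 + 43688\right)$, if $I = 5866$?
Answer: $-210725200$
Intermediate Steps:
$\left(I - 11034\right) \left(-2913 + 43688\right) = \left(5866 - 11034\right) \left(-2913 + 43688\right) = \left(-5168\right) 40775 = -210725200$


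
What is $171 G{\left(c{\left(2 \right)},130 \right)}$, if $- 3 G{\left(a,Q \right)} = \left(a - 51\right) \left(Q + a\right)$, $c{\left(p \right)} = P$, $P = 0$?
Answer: $377910$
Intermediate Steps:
$c{\left(p \right)} = 0$
$G{\left(a,Q \right)} = - \frac{\left(-51 + a\right) \left(Q + a\right)}{3}$ ($G{\left(a,Q \right)} = - \frac{\left(a - 51\right) \left(Q + a\right)}{3} = - \frac{\left(-51 + a\right) \left(Q + a\right)}{3}$)
$171 G{\left(c{\left(2 \right)},130 \right)} = 171 \left(17 \cdot 130 + 17 \cdot 0 - \frac{0^{2}}{3} - \frac{130}{3} \cdot 0\right) = 171 \left(2210 + 0 - 0 + 0\right) = 171 \left(2210 + 0 + 0 + 0\right) = 171 \cdot 2210 = 377910$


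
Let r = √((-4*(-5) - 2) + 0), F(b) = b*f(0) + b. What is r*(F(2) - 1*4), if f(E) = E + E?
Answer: -6*√2 ≈ -8.4853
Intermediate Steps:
f(E) = 2*E
F(b) = b (F(b) = b*(2*0) + b = b*0 + b = 0 + b = b)
r = 3*√2 (r = √((20 - 2) + 0) = √(18 + 0) = √18 = 3*√2 ≈ 4.2426)
r*(F(2) - 1*4) = (3*√2)*(2 - 1*4) = (3*√2)*(2 - 4) = (3*√2)*(-2) = -6*√2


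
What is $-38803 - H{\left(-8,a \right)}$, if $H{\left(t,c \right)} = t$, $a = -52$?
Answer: $-38795$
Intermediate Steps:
$-38803 - H{\left(-8,a \right)} = -38803 - -8 = -38803 + 8 = -38795$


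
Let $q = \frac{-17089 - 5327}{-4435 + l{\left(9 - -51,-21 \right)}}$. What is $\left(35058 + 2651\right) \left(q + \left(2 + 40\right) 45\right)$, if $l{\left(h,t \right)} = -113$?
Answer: $\frac{27081774202}{379} \approx 7.1456 \cdot 10^{7}$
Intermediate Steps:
$q = \frac{1868}{379}$ ($q = \frac{-17089 - 5327}{-4435 - 113} = - \frac{22416}{-4548} = \left(-22416\right) \left(- \frac{1}{4548}\right) = \frac{1868}{379} \approx 4.9288$)
$\left(35058 + 2651\right) \left(q + \left(2 + 40\right) 45\right) = \left(35058 + 2651\right) \left(\frac{1868}{379} + \left(2 + 40\right) 45\right) = 37709 \left(\frac{1868}{379} + 42 \cdot 45\right) = 37709 \left(\frac{1868}{379} + 1890\right) = 37709 \cdot \frac{718178}{379} = \frac{27081774202}{379}$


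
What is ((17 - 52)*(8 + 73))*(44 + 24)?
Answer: -192780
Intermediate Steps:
((17 - 52)*(8 + 73))*(44 + 24) = -35*81*68 = -2835*68 = -192780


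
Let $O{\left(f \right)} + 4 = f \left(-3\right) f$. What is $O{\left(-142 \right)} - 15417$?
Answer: $-75913$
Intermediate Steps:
$O{\left(f \right)} = -4 - 3 f^{2}$ ($O{\left(f \right)} = -4 + f \left(-3\right) f = -4 + - 3 f f = -4 - 3 f^{2}$)
$O{\left(-142 \right)} - 15417 = \left(-4 - 3 \left(-142\right)^{2}\right) - 15417 = \left(-4 - 60492\right) - 15417 = -60496 - 15417 = -75913$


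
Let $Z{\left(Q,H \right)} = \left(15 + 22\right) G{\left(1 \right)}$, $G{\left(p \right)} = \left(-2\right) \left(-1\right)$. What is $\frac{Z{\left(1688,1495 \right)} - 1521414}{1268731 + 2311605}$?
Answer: $- \frac{380335}{895084} \approx -0.42492$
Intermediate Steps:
$G{\left(p \right)} = 2$
$Z{\left(Q,H \right)} = 74$ ($Z{\left(Q,H \right)} = \left(15 + 22\right) 2 = 37 \cdot 2 = 74$)
$\frac{Z{\left(1688,1495 \right)} - 1521414}{1268731 + 2311605} = \frac{74 - 1521414}{1268731 + 2311605} = - \frac{1521340}{3580336} = \left(-1521340\right) \frac{1}{3580336} = - \frac{380335}{895084}$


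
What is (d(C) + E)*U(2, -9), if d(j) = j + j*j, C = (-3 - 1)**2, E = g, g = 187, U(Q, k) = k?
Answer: -4131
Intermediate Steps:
E = 187
C = 16 (C = (-4)**2 = 16)
d(j) = j + j**2
(d(C) + E)*U(2, -9) = (16*(1 + 16) + 187)*(-9) = (16*17 + 187)*(-9) = (272 + 187)*(-9) = 459*(-9) = -4131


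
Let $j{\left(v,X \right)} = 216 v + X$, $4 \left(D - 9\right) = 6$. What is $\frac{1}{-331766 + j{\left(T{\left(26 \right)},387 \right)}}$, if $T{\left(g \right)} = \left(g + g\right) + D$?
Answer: $- \frac{1}{317879} \approx -3.1459 \cdot 10^{-6}$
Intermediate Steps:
$D = \frac{21}{2}$ ($D = 9 + \frac{1}{4} \cdot 6 = 9 + \frac{3}{2} = \frac{21}{2} \approx 10.5$)
$T{\left(g \right)} = \frac{21}{2} + 2 g$ ($T{\left(g \right)} = \left(g + g\right) + \frac{21}{2} = 2 g + \frac{21}{2} = \frac{21}{2} + 2 g$)
$j{\left(v,X \right)} = X + 216 v$
$\frac{1}{-331766 + j{\left(T{\left(26 \right)},387 \right)}} = \frac{1}{-331766 + \left(387 + 216 \left(\frac{21}{2} + 2 \cdot 26\right)\right)} = \frac{1}{-331766 + \left(387 + 216 \left(\frac{21}{2} + 52\right)\right)} = \frac{1}{-331766 + \left(387 + 216 \cdot \frac{125}{2}\right)} = \frac{1}{-331766 + \left(387 + 13500\right)} = \frac{1}{-331766 + 13887} = \frac{1}{-317879} = - \frac{1}{317879}$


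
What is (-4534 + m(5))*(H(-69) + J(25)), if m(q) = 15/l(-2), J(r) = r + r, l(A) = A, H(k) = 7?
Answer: -517731/2 ≈ -2.5887e+5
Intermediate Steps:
J(r) = 2*r
m(q) = -15/2 (m(q) = 15/(-2) = 15*(-½) = -15/2)
(-4534 + m(5))*(H(-69) + J(25)) = (-4534 - 15/2)*(7 + 2*25) = -9083*(7 + 50)/2 = -9083/2*57 = -517731/2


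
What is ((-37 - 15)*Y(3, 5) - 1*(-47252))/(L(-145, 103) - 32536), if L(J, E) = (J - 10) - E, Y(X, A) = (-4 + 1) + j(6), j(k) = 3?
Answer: -23626/16397 ≈ -1.4409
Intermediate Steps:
Y(X, A) = 0 (Y(X, A) = (-4 + 1) + 3 = -3 + 3 = 0)
L(J, E) = -10 + J - E (L(J, E) = (-10 + J) - E = -10 + J - E)
((-37 - 15)*Y(3, 5) - 1*(-47252))/(L(-145, 103) - 32536) = ((-37 - 15)*0 - 1*(-47252))/((-10 - 145 - 1*103) - 32536) = (-52*0 + 47252)/((-10 - 145 - 103) - 32536) = (0 + 47252)/(-258 - 32536) = 47252/(-32794) = 47252*(-1/32794) = -23626/16397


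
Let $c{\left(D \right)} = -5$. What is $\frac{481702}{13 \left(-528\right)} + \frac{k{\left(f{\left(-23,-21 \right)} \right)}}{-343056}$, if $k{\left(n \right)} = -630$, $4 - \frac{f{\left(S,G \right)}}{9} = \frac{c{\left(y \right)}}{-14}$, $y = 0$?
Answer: $- \frac{4728893}{67386} \approx -70.176$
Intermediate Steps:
$f{\left(S,G \right)} = \frac{459}{14}$ ($f{\left(S,G \right)} = 36 - 9 \left(- \frac{5}{-14}\right) = 36 - 9 \left(\left(-5\right) \left(- \frac{1}{14}\right)\right) = 36 - \frac{45}{14} = \frac{459}{14}$)
$\frac{481702}{13 \left(-528\right)} + \frac{k{\left(f{\left(-23,-21 \right)} \right)}}{-343056} = \frac{481702}{13 \left(-528\right)} - \frac{630}{-343056} = \frac{481702}{-6864} - - \frac{15}{8168} = 481702 \left(- \frac{1}{6864}\right) + \frac{15}{8168} = - \frac{18527}{264} + \frac{15}{8168} = - \frac{4728893}{67386}$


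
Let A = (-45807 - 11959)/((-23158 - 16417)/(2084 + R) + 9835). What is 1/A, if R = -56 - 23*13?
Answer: -8482570/49938707 ≈ -0.16986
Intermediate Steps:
R = -355 (R = -56 - 299 = -355)
A = -49938707/8482570 (A = (-45807 - 11959)/((-23158 - 16417)/(2084 - 355) + 9835) = -57766/(-39575/1729 + 9835) = -57766/16965140/1729 = -57766*1729/16965140 = -49938707/8482570 ≈ -5.8872)
1/A = 1/(-49938707/8482570) = -8482570/49938707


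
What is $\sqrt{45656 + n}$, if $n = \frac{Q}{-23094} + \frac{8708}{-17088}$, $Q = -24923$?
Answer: $\frac{\sqrt{85723342357901477}}{1370244} \approx 213.67$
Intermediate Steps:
$n = \frac{9365903}{16442928}$ ($n = - \frac{24923}{-23094} + \frac{8708}{-17088} = \left(-24923\right) \left(- \frac{1}{23094}\right) + 8708 \left(- \frac{1}{17088}\right) = \frac{24923}{23094} - \frac{2177}{4272} = \frac{9365903}{16442928} \approx 0.5696$)
$\sqrt{45656 + n} = \sqrt{45656 + \frac{9365903}{16442928}} = \sqrt{\frac{750727686671}{16442928}} = \frac{\sqrt{85723342357901477}}{1370244}$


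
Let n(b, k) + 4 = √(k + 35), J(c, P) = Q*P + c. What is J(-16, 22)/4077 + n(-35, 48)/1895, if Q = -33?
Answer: -1422398/7725915 + √83/1895 ≈ -0.17930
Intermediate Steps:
J(c, P) = c - 33*P (J(c, P) = -33*P + c = c - 33*P)
n(b, k) = -4 + √(35 + k) (n(b, k) = -4 + √(k + 35) = -4 + √(35 + k))
J(-16, 22)/4077 + n(-35, 48)/1895 = (-16 - 33*22)/4077 + (-4 + √(35 + 48))/1895 = (-16 - 726)*(1/4077) + (-4 + √83)*(1/1895) = -742*1/4077 + (-4/1895 + √83/1895) = -742/4077 + (-4/1895 + √83/1895) = -1422398/7725915 + √83/1895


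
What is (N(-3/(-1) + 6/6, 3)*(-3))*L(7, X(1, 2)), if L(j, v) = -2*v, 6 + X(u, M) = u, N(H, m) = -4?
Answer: 120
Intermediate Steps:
X(u, M) = -6 + u
(N(-3/(-1) + 6/6, 3)*(-3))*L(7, X(1, 2)) = (-4*(-3))*(-2*(-6 + 1)) = 12*(-2*(-5)) = 12*10 = 120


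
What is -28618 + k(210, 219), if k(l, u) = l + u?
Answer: -28189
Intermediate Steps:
-28618 + k(210, 219) = -28618 + (210 + 219) = -28618 + 429 = -28189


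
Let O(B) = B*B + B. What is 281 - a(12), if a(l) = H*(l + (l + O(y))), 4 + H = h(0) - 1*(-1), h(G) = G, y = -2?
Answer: 359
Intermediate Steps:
O(B) = B + B² (O(B) = B² + B = B + B²)
H = -3 (H = -4 + (0 - 1*(-1)) = -4 + (0 + 1) = -4 + 1 = -3)
a(l) = -6 - 6*l (a(l) = -3*(l + (l - 2*(1 - 2))) = -3*(l + (l - 2*(-1))) = -3*(l + (l + 2)) = -3*(l + (2 + l)) = -3*(2 + 2*l) = -6 - 6*l)
281 - a(12) = 281 - (-6 - 6*12) = 281 - (-6 - 72) = 281 - 1*(-78) = 281 + 78 = 359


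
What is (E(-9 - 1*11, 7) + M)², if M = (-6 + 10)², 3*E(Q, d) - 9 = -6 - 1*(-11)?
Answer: 3844/9 ≈ 427.11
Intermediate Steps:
E(Q, d) = 14/3 (E(Q, d) = 3 + (-6 - 1*(-11))/3 = 3 + (-6 + 11)/3 = 3 + (⅓)*5 = 3 + 5/3 = 14/3)
M = 16 (M = 4² = 16)
(E(-9 - 1*11, 7) + M)² = (14/3 + 16)² = (62/3)² = 3844/9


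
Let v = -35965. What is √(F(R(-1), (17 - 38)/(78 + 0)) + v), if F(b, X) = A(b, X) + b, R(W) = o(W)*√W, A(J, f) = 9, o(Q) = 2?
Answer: √(-35956 + 2*I) ≈ 0.0053 + 189.62*I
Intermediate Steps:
R(W) = 2*√W
F(b, X) = 9 + b
√(F(R(-1), (17 - 38)/(78 + 0)) + v) = √((9 + 2*√(-1)) - 35965) = √((9 + 2*I) - 35965) = √(-35956 + 2*I)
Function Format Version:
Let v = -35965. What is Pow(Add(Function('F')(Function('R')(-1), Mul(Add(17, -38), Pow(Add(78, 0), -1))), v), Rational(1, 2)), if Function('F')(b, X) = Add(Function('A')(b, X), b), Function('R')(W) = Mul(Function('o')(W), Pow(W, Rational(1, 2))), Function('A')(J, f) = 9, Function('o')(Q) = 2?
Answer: Pow(Add(-35956, Mul(2, I)), Rational(1, 2)) ≈ Add(0.0053, Mul(189.62, I))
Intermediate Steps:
Function('R')(W) = Mul(2, Pow(W, Rational(1, 2)))
Function('F')(b, X) = Add(9, b)
Pow(Add(Function('F')(Function('R')(-1), Mul(Add(17, -38), Pow(Add(78, 0), -1))), v), Rational(1, 2)) = Pow(Add(Add(9, Mul(2, Pow(-1, Rational(1, 2)))), -35965), Rational(1, 2)) = Pow(Add(Add(9, Mul(2, I)), -35965), Rational(1, 2)) = Pow(Add(-35956, Mul(2, I)), Rational(1, 2))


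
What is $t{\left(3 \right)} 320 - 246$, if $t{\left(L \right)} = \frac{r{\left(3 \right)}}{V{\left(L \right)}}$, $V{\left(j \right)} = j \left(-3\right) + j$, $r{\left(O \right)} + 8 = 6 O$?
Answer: $- \frac{2338}{3} \approx -779.33$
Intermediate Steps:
$r{\left(O \right)} = -8 + 6 O$
$V{\left(j \right)} = - 2 j$ ($V{\left(j \right)} = - 3 j + j = - 2 j$)
$t{\left(L \right)} = - \frac{5}{L}$ ($t{\left(L \right)} = \frac{-8 + 6 \cdot 3}{\left(-2\right) L} = \left(-8 + 18\right) \left(- \frac{1}{2 L}\right) = 10 \left(- \frac{1}{2 L}\right) = - \frac{5}{L}$)
$t{\left(3 \right)} 320 - 246 = - \frac{5}{3} \cdot 320 - 246 = \left(-5\right) \frac{1}{3} \cdot 320 - 246 = \left(- \frac{5}{3}\right) 320 - 246 = - \frac{1600}{3} - 246 = - \frac{2338}{3}$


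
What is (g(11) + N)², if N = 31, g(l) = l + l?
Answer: 2809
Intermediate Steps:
g(l) = 2*l
(g(11) + N)² = (2*11 + 31)² = (22 + 31)² = 53² = 2809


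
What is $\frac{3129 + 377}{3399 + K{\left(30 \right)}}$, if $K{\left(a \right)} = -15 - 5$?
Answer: $\frac{3506}{3379} \approx 1.0376$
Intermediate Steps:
$K{\left(a \right)} = -20$ ($K{\left(a \right)} = -15 - 5 = -20$)
$\frac{3129 + 377}{3399 + K{\left(30 \right)}} = \frac{3129 + 377}{3399 - 20} = \frac{3506}{3379}$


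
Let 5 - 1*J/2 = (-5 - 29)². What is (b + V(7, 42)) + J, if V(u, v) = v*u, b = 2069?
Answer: 61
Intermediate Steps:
V(u, v) = u*v
J = -2302 (J = 10 - 2*(-5 - 29)² = 10 - 2*(-34)² = 10 - 2*1156 = 10 - 2312 = -2302)
(b + V(7, 42)) + J = (2069 + 7*42) - 2302 = (2069 + 294) - 2302 = 2363 - 2302 = 61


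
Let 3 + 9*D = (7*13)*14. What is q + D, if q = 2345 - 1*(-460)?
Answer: 26516/9 ≈ 2946.2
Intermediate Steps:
q = 2805 (q = 2345 + 460 = 2805)
D = 1271/9 (D = -⅓ + ((7*13)*14)/9 = -⅓ + (91*14)/9 = -⅓ + (⅑)*1274 = -⅓ + 1274/9 = 1271/9 ≈ 141.22)
q + D = 2805 + 1271/9 = 26516/9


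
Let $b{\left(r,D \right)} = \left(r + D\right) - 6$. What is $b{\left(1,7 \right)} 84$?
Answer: $168$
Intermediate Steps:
$b{\left(r,D \right)} = -6 + D + r$ ($b{\left(r,D \right)} = \left(D + r\right) - 6 = -6 + D + r$)
$b{\left(1,7 \right)} 84 = \left(-6 + 7 + 1\right) 84 = 2 \cdot 84 = 168$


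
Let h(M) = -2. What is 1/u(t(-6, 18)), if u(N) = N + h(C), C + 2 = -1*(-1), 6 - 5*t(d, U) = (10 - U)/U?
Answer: -45/32 ≈ -1.4063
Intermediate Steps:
t(d, U) = 6/5 - (10 - U)/(5*U)
C = -1 (C = -2 - 1*(-1) = -2 + 1 = -1)
u(N) = -2 + N (u(N) = N - 2 = -2 + N)
1/u(t(-6, 18)) = 1/(-2 + (7/5 - 2/18)) = 1/(-2 + (7/5 - 2*1/18)) = 1/(-2 + (7/5 - 1/9)) = 1/(-2 + 58/45) = 1/(-32/45) = -45/32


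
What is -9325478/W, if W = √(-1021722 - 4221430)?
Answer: 4662739*I*√73/9782 ≈ 4072.6*I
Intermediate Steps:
W = 268*I*√73 (W = √(-5243152) = 268*I*√73 ≈ 2289.8*I)
-9325478/W = -9325478*(-I*√73/19564) = -(-4662739)*I*√73/9782 = 4662739*I*√73/9782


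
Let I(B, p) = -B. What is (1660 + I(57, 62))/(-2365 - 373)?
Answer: -1603/2738 ≈ -0.58546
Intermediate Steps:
(1660 + I(57, 62))/(-2365 - 373) = (1660 - 1*57)/(-2365 - 373) = (1660 - 57)/(-2738) = 1603*(-1/2738) = -1603/2738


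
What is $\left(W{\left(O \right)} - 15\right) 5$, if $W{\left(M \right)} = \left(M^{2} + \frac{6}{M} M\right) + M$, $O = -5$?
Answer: $55$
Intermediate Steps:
$W{\left(M \right)} = 6 + M + M^{2}$ ($W{\left(M \right)} = \left(M^{2} + 6\right) + M = \left(6 + M^{2}\right) + M = 6 + M + M^{2}$)
$\left(W{\left(O \right)} - 15\right) 5 = \left(\left(6 - 5 + \left(-5\right)^{2}\right) - 15\right) 5 = \left(\left(6 - 5 + 25\right) - 15\right) 5 = \left(26 - 15\right) 5 = 11 \cdot 5 = 55$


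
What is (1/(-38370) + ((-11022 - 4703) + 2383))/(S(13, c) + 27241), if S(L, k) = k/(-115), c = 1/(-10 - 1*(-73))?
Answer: -247263417303/504849550552 ≈ -0.48978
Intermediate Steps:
c = 1/63 (c = 1/(-10 + 73) = 1/63 ≈ 0.015873)
S(L, k) = -k/115 (S(L, k) = k*(-1/115) = -k/115)
(1/(-38370) + ((-11022 - 4703) + 2383))/(S(13, c) + 27241) = (1/(-38370) + ((-11022 - 4703) + 2383))/(-1/115*1/63 + 27241) = (-1/38370 + (-15725 + 2383))/(-1/7245 + 27241) = (-1/38370 - 13342)/(197361044/7245) = -511932541/38370*7245/197361044 = -247263417303/504849550552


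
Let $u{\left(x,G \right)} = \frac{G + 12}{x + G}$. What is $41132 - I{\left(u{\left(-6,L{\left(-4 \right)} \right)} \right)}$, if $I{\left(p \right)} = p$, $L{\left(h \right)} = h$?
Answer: $\frac{205664}{5} \approx 41133.0$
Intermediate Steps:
$u{\left(x,G \right)} = \frac{12 + G}{G + x}$
$41132 - I{\left(u{\left(-6,L{\left(-4 \right)} \right)} \right)} = 41132 - \frac{12 - 4}{-4 - 6} = 41132 - \frac{1}{-10} \cdot 8 = 41132 - \left(- \frac{1}{10}\right) 8 = 41132 - - \frac{4}{5} = 41132 + \frac{4}{5} = \frac{205664}{5}$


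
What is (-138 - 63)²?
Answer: 40401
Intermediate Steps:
(-138 - 63)² = (-201)² = 40401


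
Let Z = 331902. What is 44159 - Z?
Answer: -287743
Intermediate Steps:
44159 - Z = 44159 - 1*331902 = 44159 - 331902 = -287743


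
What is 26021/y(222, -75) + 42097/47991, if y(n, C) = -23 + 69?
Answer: 1250710273/2207586 ≈ 566.55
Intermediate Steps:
y(n, C) = 46
26021/y(222, -75) + 42097/47991 = 26021/46 + 42097/47991 = 1250710273/2207586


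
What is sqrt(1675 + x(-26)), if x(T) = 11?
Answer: sqrt(1686) ≈ 41.061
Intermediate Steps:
sqrt(1675 + x(-26)) = sqrt(1675 + 11) = sqrt(1686)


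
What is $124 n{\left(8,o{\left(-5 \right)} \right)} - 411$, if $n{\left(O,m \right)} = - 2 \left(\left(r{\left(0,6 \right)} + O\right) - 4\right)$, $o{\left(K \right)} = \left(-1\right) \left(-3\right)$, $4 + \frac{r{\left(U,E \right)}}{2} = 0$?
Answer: $581$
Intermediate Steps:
$r{\left(U,E \right)} = -8$ ($r{\left(U,E \right)} = -8 + 2 \cdot 0 = -8 + 0 = -8$)
$o{\left(K \right)} = 3$
$n{\left(O,m \right)} = 24 - 2 O$ ($n{\left(O,m \right)} = - 2 \left(\left(-8 + O\right) - 4\right) = - 2 \left(-12 + O\right) = 24 - 2 O$)
$124 n{\left(8,o{\left(-5 \right)} \right)} - 411 = 124 \left(24 - 16\right) - 411 = 124 \cdot 8 - 411 = 992 - 411 = 581$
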